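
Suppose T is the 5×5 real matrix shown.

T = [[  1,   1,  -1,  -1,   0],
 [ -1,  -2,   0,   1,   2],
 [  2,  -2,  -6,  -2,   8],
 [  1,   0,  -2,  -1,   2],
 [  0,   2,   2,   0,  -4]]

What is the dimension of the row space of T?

Row reduce to echelon form.
R2 ← R2 + R1: [0, -1, -1, 0, 2]
R3 ← R3 − (2)·R1: [0, -4, -4, 0, 8]
R4 ← R4 − R1: [0, -1, -1, 0, 2]
R3 ← R3 − (4)·R2: [0, 0, 0, 0, 0]
R4 ← R4 − R2: [0, 0, 0, 0, 0]
R5 ← R5 + (2)·R2: [0, 0, 0, 0, 0]
Echelon form has 2 nonzero rows, so rank(T) = 2.
The row space has dimension equal to the rank: 2.

2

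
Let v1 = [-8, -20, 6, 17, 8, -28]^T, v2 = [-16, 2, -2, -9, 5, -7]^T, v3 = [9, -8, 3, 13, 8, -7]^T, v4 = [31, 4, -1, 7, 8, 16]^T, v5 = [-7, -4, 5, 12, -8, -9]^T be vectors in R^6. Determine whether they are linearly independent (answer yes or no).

Form the matrix with these vectors as rows and row reduce.
R2 ← R2 − (2)·R1: [0, 42, -14, -43, -11, 49]
R3 ← R3 + (9/8)·R1: [0, -61/2, 39/4, 257/8, 17, -77/2]
R4 ← R4 + (31/8)·R1: [0, -147/2, 89/4, 583/8, 39, -185/2]
R5 ← R5 − (7/8)·R1: [0, 27/2, -1/4, -23/8, -15, 31/2]
R3 ← R3 + (61/84)·R2: [0, 0, -5/12, 151/168, 757/84, -35/12]
R4 ← R4 + (7/4)·R2: [0, 0, -9/4, -19/8, 79/4, -27/4]
R5 ← R5 − (9/28)·R2: [0, 0, 17/4, 613/56, -321/28, -1/4]
R4 ← R4 − (27/5)·R3: [0, 0, 0, -253/35, -1012/35, 9]
R5 ← R5 + (51/5)·R3: [0, 0, 0, 704/35, 2816/35, -30]
R5 ← R5 + (64/23)·R4: [0, 0, 0, 0, 0, -114/23]
5 nonzero rows, so the 5 vectors span a space of dimension 5.
Since 5 = 5, the vectors are linearly independent.

yes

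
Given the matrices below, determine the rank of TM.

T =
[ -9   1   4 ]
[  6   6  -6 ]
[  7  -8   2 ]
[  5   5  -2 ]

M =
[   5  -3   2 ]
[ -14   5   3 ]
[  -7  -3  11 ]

3

First compute TM:
[[-87,  20,  29],
 [-12,  30, -36],
 [133, -67,  12],
 [-31,  16,   3]]
Now row reduce the product.
R2 ← R2 − (4/29)·R1: [0, 790/29, -40]
R3 ← R3 + (133/87)·R1: [0, -3169/87, 169/3]
R4 ← R4 − (31/87)·R1: [0, 772/87, -22/3]
R3 ← R3 + (3169/2370)·R2: [0, 0, 225/79]
R4 ← R4 − (386/1185)·R2: [0, 0, 450/79]
R4 ← R4 − (2)·R3: [0, 0, 0]
3 nonzero rows, so rank(TM) = 3.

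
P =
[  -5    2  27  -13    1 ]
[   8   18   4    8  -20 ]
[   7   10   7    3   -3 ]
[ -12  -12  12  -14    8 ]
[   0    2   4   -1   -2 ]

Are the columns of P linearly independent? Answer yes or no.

Row reduce P to echelon form.
R2 ← R2 + (8/5)·R1: [0, 106/5, 236/5, -64/5, -92/5]
R3 ← R3 + (7/5)·R1: [0, 64/5, 224/5, -76/5, -8/5]
R4 ← R4 − (12/5)·R1: [0, -84/5, -264/5, 86/5, 28/5]
R3 ← R3 − (32/53)·R2: [0, 0, 864/53, -396/53, 504/53]
R4 ← R4 + (42/53)·R2: [0, 0, -816/53, 374/53, -476/53]
R5 ← R5 − (5/53)·R2: [0, 0, -24/53, 11/53, -14/53]
R4 ← R4 + (17/18)·R3: [0, 0, 0, 0, 0]
R5 ← R5 + (1/36)·R3: [0, 0, 0, 0, 0]
3 pivots among 5 columns.
Only 3 < 5 pivot columns, so the columns are linearly dependent.

no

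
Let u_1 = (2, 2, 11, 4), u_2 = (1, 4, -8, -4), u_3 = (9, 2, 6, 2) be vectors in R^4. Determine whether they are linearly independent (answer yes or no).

yes

Form the matrix with these vectors as rows and row reduce.
R2 ← R2 − (1/2)·R1: [0, 3, -27/2, -6]
R3 ← R3 − (9/2)·R1: [0, -7, -87/2, -16]
R3 ← R3 + (7/3)·R2: [0, 0, -75, -30]
3 nonzero rows, so the 3 vectors span a space of dimension 3.
Since 3 = 3, the vectors are linearly independent.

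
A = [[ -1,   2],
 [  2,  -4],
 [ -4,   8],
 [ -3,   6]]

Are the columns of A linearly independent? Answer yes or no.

no

Row reduce A to echelon form.
R2 ← R2 + (2)·R1: [0, 0]
R3 ← R3 − (4)·R1: [0, 0]
R4 ← R4 − (3)·R1: [0, 0]
1 pivot among 2 columns.
Only 1 < 2 pivot columns, so the columns are linearly dependent.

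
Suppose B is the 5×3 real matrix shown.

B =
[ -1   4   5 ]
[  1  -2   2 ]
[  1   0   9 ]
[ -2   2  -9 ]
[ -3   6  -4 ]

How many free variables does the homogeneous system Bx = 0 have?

0

Row reduce to echelon form.
R2 ← R2 + R1: [0, 2, 7]
R3 ← R3 + R1: [0, 4, 14]
R4 ← R4 − (2)·R1: [0, -6, -19]
R5 ← R5 − (3)·R1: [0, -6, -19]
R3 ← R3 − (2)·R2: [0, 0, 0]
R4 ← R4 + (3)·R2: [0, 0, 2]
R5 ← R5 + (3)·R2: [0, 0, 2]
Swap R3 ↔ R4
R5 ← R5 − R3: [0, 0, 0]
3 nonzero rows, so rank(B) = 3.
B has 3 columns; by rank–nullity, nullity = 3 − 3 = 0.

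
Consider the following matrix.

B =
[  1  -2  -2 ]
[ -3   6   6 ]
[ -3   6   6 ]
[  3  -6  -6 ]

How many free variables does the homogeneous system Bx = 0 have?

2

Row reduce to echelon form.
R2 ← R2 + (3)·R1: [0, 0, 0]
R3 ← R3 + (3)·R1: [0, 0, 0]
R4 ← R4 − (3)·R1: [0, 0, 0]
1 nonzero row, so rank(B) = 1.
B has 3 columns; by rank–nullity, nullity = 3 − 1 = 2.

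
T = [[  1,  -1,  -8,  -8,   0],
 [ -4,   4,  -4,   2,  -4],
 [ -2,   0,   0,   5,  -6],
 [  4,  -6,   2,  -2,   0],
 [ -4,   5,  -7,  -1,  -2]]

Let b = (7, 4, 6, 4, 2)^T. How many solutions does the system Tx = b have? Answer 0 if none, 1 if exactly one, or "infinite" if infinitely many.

1

Row reduce the augmented matrix [T | b].
R2 ← R2 + (4)·R1: [0, 0, -36, -30, -4, 32]
R3 ← R3 + (2)·R1: [0, -2, -16, -11, -6, 20]
R4 ← R4 − (4)·R1: [0, -2, 34, 30, 0, -24]
R5 ← R5 + (4)·R1: [0, 1, -39, -33, -2, 30]
Swap R2 ↔ R3
R4 ← R4 − R2: [0, 0, 50, 41, 6, -44]
R5 ← R5 + (1/2)·R2: [0, 0, -47, -77/2, -5, 40]
R4 ← R4 + (25/18)·R3: [0, 0, 0, -2/3, 4/9, 4/9]
R5 ← R5 − (47/36)·R3: [0, 0, 0, 2/3, 2/9, -16/9]
R5 ← R5 + R4: [0, 0, 0, 0, 2/3, -4/3]
The echelon form has 5 nonzero rows, and every pivot lies in the first 5 columns, so rank(T) = rank([T|b]) = 5.
The system is consistent.
rank = 5 = number of unknowns, so the solution is unique.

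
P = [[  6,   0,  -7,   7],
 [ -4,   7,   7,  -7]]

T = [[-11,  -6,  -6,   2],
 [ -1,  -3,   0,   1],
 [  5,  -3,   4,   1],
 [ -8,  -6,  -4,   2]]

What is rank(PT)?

First compute PT:
[[-157, -57, -92,  19],
 [128,  24,  80,  -8]]
Now row reduce the product.
R2 ← R2 + (128/157)·R1: [0, -3528/157, 784/157, 1176/157]
2 nonzero rows, so rank(PT) = 2.

2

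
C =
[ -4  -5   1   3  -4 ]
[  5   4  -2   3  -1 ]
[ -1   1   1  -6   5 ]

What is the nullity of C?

3

Row reduce to echelon form.
R2 ← R2 + (5/4)·R1: [0, -9/4, -3/4, 27/4, -6]
R3 ← R3 − (1/4)·R1: [0, 9/4, 3/4, -27/4, 6]
R3 ← R3 + R2: [0, 0, 0, 0, 0]
2 nonzero rows, so rank(C) = 2.
C has 5 columns; by rank–nullity, nullity = 5 − 2 = 3.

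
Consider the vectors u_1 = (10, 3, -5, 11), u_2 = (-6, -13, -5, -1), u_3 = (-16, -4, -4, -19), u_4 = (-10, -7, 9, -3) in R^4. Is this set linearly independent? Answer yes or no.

Form the matrix with these vectors as rows and row reduce.
R2 ← R2 + (3/5)·R1: [0, -56/5, -8, 28/5]
R3 ← R3 + (8/5)·R1: [0, 4/5, -12, -7/5]
R4 ← R4 + R1: [0, -4, 4, 8]
R3 ← R3 + (1/14)·R2: [0, 0, -88/7, -1]
R4 ← R4 − (5/14)·R2: [0, 0, 48/7, 6]
R4 ← R4 + (6/11)·R3: [0, 0, 0, 60/11]
4 nonzero rows, so the 4 vectors span a space of dimension 4.
Since 4 = 4, the vectors are linearly independent.

yes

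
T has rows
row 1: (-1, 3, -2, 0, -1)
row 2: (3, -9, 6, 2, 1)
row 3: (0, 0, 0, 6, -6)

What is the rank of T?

Row reduce to echelon form.
R2 ← R2 + (3)·R1: [0, 0, 0, 2, -2]
R3 ← R3 − (3)·R2: [0, 0, 0, 0, 0]
Echelon form has 2 nonzero rows, so rank(T) = 2.

2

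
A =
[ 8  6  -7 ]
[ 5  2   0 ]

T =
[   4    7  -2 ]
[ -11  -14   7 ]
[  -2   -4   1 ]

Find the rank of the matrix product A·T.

First compute AT:
[[-20,   0,  19],
 [ -2,   7,   4]]
Now row reduce the product.
R2 ← R2 − (1/10)·R1: [0, 7, 21/10]
2 nonzero rows, so rank(AT) = 2.

2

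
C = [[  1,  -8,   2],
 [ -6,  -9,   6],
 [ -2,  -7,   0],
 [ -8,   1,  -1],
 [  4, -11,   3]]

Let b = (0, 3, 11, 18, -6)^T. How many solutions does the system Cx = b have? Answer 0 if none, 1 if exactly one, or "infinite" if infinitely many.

Row reduce the augmented matrix [C | b].
R2 ← R2 + (6)·R1: [0, -57, 18, 3]
R3 ← R3 + (2)·R1: [0, -23, 4, 11]
R4 ← R4 + (8)·R1: [0, -63, 15, 18]
R5 ← R5 − (4)·R1: [0, 21, -5, -6]
R3 ← R3 − (23/57)·R2: [0, 0, -62/19, 186/19]
R4 ← R4 − (21/19)·R2: [0, 0, -93/19, 279/19]
R5 ← R5 + (7/19)·R2: [0, 0, 31/19, -93/19]
R4 ← R4 − (3/2)·R3: [0, 0, 0, 0]
R5 ← R5 + (1/2)·R3: [0, 0, 0, 0]
The echelon form has 3 nonzero rows, and every pivot lies in the first 3 columns, so rank(C) = rank([C|b]) = 3.
The system is consistent.
rank = 3 = number of unknowns, so the solution is unique.

1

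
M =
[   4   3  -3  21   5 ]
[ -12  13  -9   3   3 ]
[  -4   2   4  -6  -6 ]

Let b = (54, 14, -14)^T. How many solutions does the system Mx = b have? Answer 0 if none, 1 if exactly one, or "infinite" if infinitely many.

Row reduce the augmented matrix [M | b].
R2 ← R2 + (3)·R1: [0, 22, -18, 66, 18, 176]
R3 ← R3 + R1: [0, 5, 1, 15, -1, 40]
R3 ← R3 − (5/22)·R2: [0, 0, 56/11, 0, -56/11, 0]
The echelon form has 3 nonzero rows, and every pivot lies in the first 5 columns, so rank(M) = rank([M|b]) = 3.
The system is consistent.
rank = 3 < 5 unknowns, so there are infinitely many solutions.

infinite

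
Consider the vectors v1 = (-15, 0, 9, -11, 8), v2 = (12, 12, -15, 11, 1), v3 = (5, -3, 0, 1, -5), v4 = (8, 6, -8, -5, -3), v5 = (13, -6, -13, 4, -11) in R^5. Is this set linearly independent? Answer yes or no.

no

Form the matrix with these vectors as rows and row reduce.
R2 ← R2 + (4/5)·R1: [0, 12, -39/5, 11/5, 37/5]
R3 ← R3 + (1/3)·R1: [0, -3, 3, -8/3, -7/3]
R4 ← R4 + (8/15)·R1: [0, 6, -16/5, -163/15, 19/15]
R5 ← R5 + (13/15)·R1: [0, -6, -26/5, -83/15, -61/15]
R3 ← R3 + (1/4)·R2: [0, 0, 21/20, -127/60, -29/60]
R4 ← R4 − (1/2)·R2: [0, 0, 7/10, -359/30, -73/30]
R5 ← R5 + (1/2)·R2: [0, 0, -91/10, -133/30, -11/30]
R4 ← R4 − (2/3)·R3: [0, 0, 0, -95/9, -19/9]
R5 ← R5 + (26/3)·R3: [0, 0, 0, -205/9, -41/9]
R5 ← R5 − (41/19)·R4: [0, 0, 0, 0, 0]
4 nonzero rows, so the 5 vectors span a space of dimension 4.
Since 4 < 5, the vectors are linearly dependent.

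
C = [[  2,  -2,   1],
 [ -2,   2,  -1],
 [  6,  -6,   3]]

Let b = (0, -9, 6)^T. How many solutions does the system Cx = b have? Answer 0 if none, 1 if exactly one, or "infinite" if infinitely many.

0

Row reduce the augmented matrix [C | b].
R2 ← R2 + R1: [0, 0, 0, -9]
R3 ← R3 − (3)·R1: [0, 0, 0, 6]
R3 ← R3 + (2/3)·R2: [0, 0, 0, 0]
The echelon form has 2 nonzero rows; the last pivot sits in the augmented column, so rank(C) = 1 but rank([C|b]) = 2.
Since the ranks differ, the system is inconsistent.
It has no solutions.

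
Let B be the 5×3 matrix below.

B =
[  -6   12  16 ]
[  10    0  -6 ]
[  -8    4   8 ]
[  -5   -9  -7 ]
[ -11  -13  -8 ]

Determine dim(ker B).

0

Row reduce to echelon form.
R2 ← R2 + (5/3)·R1: [0, 20, 62/3]
R3 ← R3 − (4/3)·R1: [0, -12, -40/3]
R4 ← R4 − (5/6)·R1: [0, -19, -61/3]
R5 ← R5 − (11/6)·R1: [0, -35, -112/3]
R3 ← R3 + (3/5)·R2: [0, 0, -14/15]
R4 ← R4 + (19/20)·R2: [0, 0, -7/10]
R5 ← R5 + (7/4)·R2: [0, 0, -7/6]
R4 ← R4 − (3/4)·R3: [0, 0, 0]
R5 ← R5 − (5/4)·R3: [0, 0, 0]
3 nonzero rows, so rank(B) = 3.
B has 3 columns; by rank–nullity, nullity = 3 − 3 = 0.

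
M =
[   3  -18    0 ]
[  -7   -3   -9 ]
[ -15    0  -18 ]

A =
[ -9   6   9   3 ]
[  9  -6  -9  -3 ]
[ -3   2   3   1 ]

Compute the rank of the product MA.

1

First compute MA:
[[-189, 126, 189,  63],
 [ 63, -42, -63, -21],
 [189, -126, -189, -63]]
Now row reduce the product.
R2 ← R2 + (1/3)·R1: [0, 0, 0, 0]
R3 ← R3 + R1: [0, 0, 0, 0]
1 nonzero row, so rank(MA) = 1.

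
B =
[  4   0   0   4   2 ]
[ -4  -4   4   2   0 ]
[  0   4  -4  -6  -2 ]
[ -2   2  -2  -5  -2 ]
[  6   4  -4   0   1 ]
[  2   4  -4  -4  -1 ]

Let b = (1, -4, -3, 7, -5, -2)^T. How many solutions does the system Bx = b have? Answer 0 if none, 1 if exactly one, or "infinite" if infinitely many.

Row reduce the augmented matrix [B | b].
R2 ← R2 + R1: [0, -4, 4, 6, 2, -3]
R4 ← R4 + (1/2)·R1: [0, 2, -2, -3, -1, 15/2]
R5 ← R5 − (3/2)·R1: [0, 4, -4, -6, -2, -13/2]
R6 ← R6 − (1/2)·R1: [0, 4, -4, -6, -2, -5/2]
R3 ← R3 + R2: [0, 0, 0, 0, 0, -6]
R4 ← R4 + (1/2)·R2: [0, 0, 0, 0, 0, 6]
R5 ← R5 + R2: [0, 0, 0, 0, 0, -19/2]
R6 ← R6 + R2: [0, 0, 0, 0, 0, -11/2]
R4 ← R4 + R3: [0, 0, 0, 0, 0, 0]
R5 ← R5 − (19/12)·R3: [0, 0, 0, 0, 0, 0]
R6 ← R6 − (11/12)·R3: [0, 0, 0, 0, 0, 0]
The echelon form has 3 nonzero rows; the last pivot sits in the augmented column, so rank(B) = 2 but rank([B|b]) = 3.
Since the ranks differ, the system is inconsistent.
It has no solutions.

0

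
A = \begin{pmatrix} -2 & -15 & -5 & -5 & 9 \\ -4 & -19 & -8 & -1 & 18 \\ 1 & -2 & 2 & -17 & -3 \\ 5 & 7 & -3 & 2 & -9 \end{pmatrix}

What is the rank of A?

Row reduce to echelon form.
R2 ← R2 − (2)·R1: [0, 11, 2, 9, 0]
R3 ← R3 + (1/2)·R1: [0, -19/2, -1/2, -39/2, 3/2]
R4 ← R4 + (5/2)·R1: [0, -61/2, -31/2, -21/2, 27/2]
R3 ← R3 + (19/22)·R2: [0, 0, 27/22, -129/11, 3/2]
R4 ← R4 + (61/22)·R2: [0, 0, -219/22, 159/11, 27/2]
R4 ← R4 + (73/9)·R3: [0, 0, 0, -242/3, 77/3]
Echelon form has 4 nonzero rows, so rank(A) = 4.

4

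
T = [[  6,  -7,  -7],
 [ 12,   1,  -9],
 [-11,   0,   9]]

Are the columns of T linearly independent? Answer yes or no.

Row reduce T to echelon form.
R2 ← R2 − (2)·R1: [0, 15, 5]
R3 ← R3 + (11/6)·R1: [0, -77/6, -23/6]
R3 ← R3 + (77/90)·R2: [0, 0, 4/9]
3 pivots among 3 columns.
Every column is a pivot column, so the columns are linearly independent.

yes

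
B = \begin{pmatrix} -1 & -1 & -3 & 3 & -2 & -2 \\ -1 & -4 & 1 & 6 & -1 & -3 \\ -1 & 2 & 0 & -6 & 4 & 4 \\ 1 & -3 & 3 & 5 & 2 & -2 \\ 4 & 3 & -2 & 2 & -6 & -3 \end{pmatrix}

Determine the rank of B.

4

Row reduce to echelon form.
R2 ← R2 − R1: [0, -3, 4, 3, 1, -1]
R3 ← R3 − R1: [0, 3, 3, -9, 6, 6]
R4 ← R4 + R1: [0, -4, 0, 8, 0, -4]
R5 ← R5 + (4)·R1: [0, -1, -14, 14, -14, -11]
R3 ← R3 + R2: [0, 0, 7, -6, 7, 5]
R4 ← R4 − (4/3)·R2: [0, 0, -16/3, 4, -4/3, -8/3]
R5 ← R5 − (1/3)·R2: [0, 0, -46/3, 13, -43/3, -32/3]
R4 ← R4 + (16/21)·R3: [0, 0, 0, -4/7, 4, 8/7]
R5 ← R5 + (46/21)·R3: [0, 0, 0, -1/7, 1, 2/7]
R5 ← R5 − (1/4)·R4: [0, 0, 0, 0, 0, 0]
Echelon form has 4 nonzero rows, so rank(B) = 4.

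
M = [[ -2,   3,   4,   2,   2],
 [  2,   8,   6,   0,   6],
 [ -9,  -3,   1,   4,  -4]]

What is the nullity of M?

2

Row reduce to echelon form.
R2 ← R2 + R1: [0, 11, 10, 2, 8]
R3 ← R3 − (9/2)·R1: [0, -33/2, -17, -5, -13]
R3 ← R3 + (3/2)·R2: [0, 0, -2, -2, -1]
3 nonzero rows, so rank(M) = 3.
M has 5 columns; by rank–nullity, nullity = 5 − 3 = 2.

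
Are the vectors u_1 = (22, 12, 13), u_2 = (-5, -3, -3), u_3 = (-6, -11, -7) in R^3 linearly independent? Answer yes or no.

yes

Form the matrix with these vectors as rows and row reduce.
R2 ← R2 + (5/22)·R1: [0, -3/11, -1/22]
R3 ← R3 + (3/11)·R1: [0, -85/11, -38/11]
R3 ← R3 − (85/3)·R2: [0, 0, -13/6]
3 nonzero rows, so the 3 vectors span a space of dimension 3.
Since 3 = 3, the vectors are linearly independent.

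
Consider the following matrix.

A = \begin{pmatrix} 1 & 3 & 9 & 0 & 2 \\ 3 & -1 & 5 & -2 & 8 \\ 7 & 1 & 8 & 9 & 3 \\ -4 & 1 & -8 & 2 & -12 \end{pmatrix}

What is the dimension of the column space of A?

Row reduce to echelon form.
R2 ← R2 − (3)·R1: [0, -10, -22, -2, 2]
R3 ← R3 − (7)·R1: [0, -20, -55, 9, -11]
R4 ← R4 + (4)·R1: [0, 13, 28, 2, -4]
R3 ← R3 − (2)·R2: [0, 0, -11, 13, -15]
R4 ← R4 + (13/10)·R2: [0, 0, -3/5, -3/5, -7/5]
R4 ← R4 − (3/55)·R3: [0, 0, 0, -72/55, -32/55]
Echelon form has 4 nonzero rows, so rank(A) = 4.
The column space has dimension equal to the rank: 4.

4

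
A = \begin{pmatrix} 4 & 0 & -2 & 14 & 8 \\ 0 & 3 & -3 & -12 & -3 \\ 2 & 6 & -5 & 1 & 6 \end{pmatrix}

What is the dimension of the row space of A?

3

Row reduce to echelon form.
R3 ← R3 − (1/2)·R1: [0, 6, -4, -6, 2]
R3 ← R3 − (2)·R2: [0, 0, 2, 18, 8]
Echelon form has 3 nonzero rows, so rank(A) = 3.
The row space has dimension equal to the rank: 3.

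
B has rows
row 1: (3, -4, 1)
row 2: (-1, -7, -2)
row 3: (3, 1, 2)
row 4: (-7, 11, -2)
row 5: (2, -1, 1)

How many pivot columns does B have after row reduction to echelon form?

Row reduce to echelon form.
R2 ← R2 + (1/3)·R1: [0, -25/3, -5/3]
R3 ← R3 − R1: [0, 5, 1]
R4 ← R4 + (7/3)·R1: [0, 5/3, 1/3]
R5 ← R5 − (2/3)·R1: [0, 5/3, 1/3]
R3 ← R3 + (3/5)·R2: [0, 0, 0]
R4 ← R4 + (1/5)·R2: [0, 0, 0]
R5 ← R5 + (1/5)·R2: [0, 0, 0]
Echelon form has 2 nonzero rows, so rank(B) = 2.
Each nonzero row contributes one pivot column: 2 pivot columns.

2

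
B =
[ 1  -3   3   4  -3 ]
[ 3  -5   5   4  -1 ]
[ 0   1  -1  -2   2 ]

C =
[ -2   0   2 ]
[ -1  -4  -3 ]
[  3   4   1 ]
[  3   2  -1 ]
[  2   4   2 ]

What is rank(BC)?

2

First compute BC:
[[ 16,  20,   4],
 [ 24,  44,  20],
 [ -6,  -4,   2]]
Now row reduce the product.
R2 ← R2 − (3/2)·R1: [0, 14, 14]
R3 ← R3 + (3/8)·R1: [0, 7/2, 7/2]
R3 ← R3 − (1/4)·R2: [0, 0, 0]
2 nonzero rows, so rank(BC) = 2.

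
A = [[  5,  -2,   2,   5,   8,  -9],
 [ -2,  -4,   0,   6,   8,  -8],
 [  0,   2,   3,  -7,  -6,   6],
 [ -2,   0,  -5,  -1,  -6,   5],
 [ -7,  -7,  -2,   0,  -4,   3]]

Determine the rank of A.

5

Row reduce to echelon form.
R2 ← R2 + (2/5)·R1: [0, -24/5, 4/5, 8, 56/5, -58/5]
R4 ← R4 + (2/5)·R1: [0, -4/5, -21/5, 1, -14/5, 7/5]
R5 ← R5 + (7/5)·R1: [0, -49/5, 4/5, 7, 36/5, -48/5]
R3 ← R3 + (5/12)·R2: [0, 0, 10/3, -11/3, -4/3, 7/6]
R4 ← R4 − (1/6)·R2: [0, 0, -13/3, -1/3, -14/3, 10/3]
R5 ← R5 − (49/24)·R2: [0, 0, -5/6, -28/3, -47/3, 169/12]
R4 ← R4 + (13/10)·R3: [0, 0, 0, -51/10, -32/5, 97/20]
R5 ← R5 + (1/4)·R3: [0, 0, 0, -41/4, -16, 115/8]
R5 ← R5 − (205/102)·R4: [0, 0, 0, 0, -160/51, 236/51]
Echelon form has 5 nonzero rows, so rank(A) = 5.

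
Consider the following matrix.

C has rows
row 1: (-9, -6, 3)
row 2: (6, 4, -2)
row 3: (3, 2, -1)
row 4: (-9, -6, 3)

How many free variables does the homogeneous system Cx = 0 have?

Row reduce to echelon form.
R2 ← R2 + (2/3)·R1: [0, 0, 0]
R3 ← R3 + (1/3)·R1: [0, 0, 0]
R4 ← R4 − R1: [0, 0, 0]
1 nonzero row, so rank(C) = 1.
C has 3 columns; by rank–nullity, nullity = 3 − 1 = 2.

2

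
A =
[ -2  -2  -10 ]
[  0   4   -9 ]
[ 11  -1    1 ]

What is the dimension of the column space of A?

3

Row reduce to echelon form.
R3 ← R3 + (11/2)·R1: [0, -12, -54]
R3 ← R3 + (3)·R2: [0, 0, -81]
Echelon form has 3 nonzero rows, so rank(A) = 3.
The column space has dimension equal to the rank: 3.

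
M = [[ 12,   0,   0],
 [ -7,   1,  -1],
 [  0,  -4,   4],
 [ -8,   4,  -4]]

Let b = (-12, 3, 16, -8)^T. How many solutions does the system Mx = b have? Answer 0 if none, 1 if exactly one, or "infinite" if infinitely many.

Row reduce the augmented matrix [M | b].
R2 ← R2 + (7/12)·R1: [0, 1, -1, -4]
R4 ← R4 + (2/3)·R1: [0, 4, -4, -16]
R3 ← R3 + (4)·R2: [0, 0, 0, 0]
R4 ← R4 − (4)·R2: [0, 0, 0, 0]
The echelon form has 2 nonzero rows, and every pivot lies in the first 3 columns, so rank(M) = rank([M|b]) = 2.
The system is consistent.
rank = 2 < 3 unknowns, so there are infinitely many solutions.

infinite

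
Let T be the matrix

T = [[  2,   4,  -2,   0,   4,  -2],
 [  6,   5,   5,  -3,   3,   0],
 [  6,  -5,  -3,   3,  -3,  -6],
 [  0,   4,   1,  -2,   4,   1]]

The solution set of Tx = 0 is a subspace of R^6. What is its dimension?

2

Row reduce to echelon form.
R2 ← R2 − (3)·R1: [0, -7, 11, -3, -9, 6]
R3 ← R3 − (3)·R1: [0, -17, 3, 3, -15, 0]
R3 ← R3 − (17/7)·R2: [0, 0, -166/7, 72/7, 48/7, -102/7]
R4 ← R4 + (4/7)·R2: [0, 0, 51/7, -26/7, -8/7, 31/7]
R4 ← R4 + (51/166)·R3: [0, 0, 0, -46/83, 80/83, -4/83]
4 nonzero rows, so rank(T) = 4.
T has 6 columns; by rank–nullity, nullity = 6 − 4 = 2.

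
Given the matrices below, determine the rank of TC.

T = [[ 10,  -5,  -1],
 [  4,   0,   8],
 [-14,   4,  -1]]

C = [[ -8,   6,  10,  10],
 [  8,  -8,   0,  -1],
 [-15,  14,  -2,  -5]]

First compute TC:
[[-105,  86, 102, 110],
 [-152, 136,  24,   0],
 [159, -130, -138, -139]]
Now row reduce the product.
R2 ← R2 − (152/105)·R1: [0, 1208/105, -4328/35, -3344/21]
R3 ← R3 + (53/35)·R1: [0, 8/35, 576/35, 193/7]
R3 ← R3 − (3/151)·R2: [0, 0, 2856/151, 4641/151]
3 nonzero rows, so rank(TC) = 3.

3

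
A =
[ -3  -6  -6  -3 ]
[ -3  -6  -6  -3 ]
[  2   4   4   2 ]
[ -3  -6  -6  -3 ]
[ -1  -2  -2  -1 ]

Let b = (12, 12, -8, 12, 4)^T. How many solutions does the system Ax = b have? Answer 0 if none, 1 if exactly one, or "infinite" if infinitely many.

infinite

Row reduce the augmented matrix [A | b].
R2 ← R2 − R1: [0, 0, 0, 0, 0]
R3 ← R3 + (2/3)·R1: [0, 0, 0, 0, 0]
R4 ← R4 − R1: [0, 0, 0, 0, 0]
R5 ← R5 − (1/3)·R1: [0, 0, 0, 0, 0]
The echelon form has 1 nonzero rows, and every pivot lies in the first 4 columns, so rank(A) = rank([A|b]) = 1.
The system is consistent.
rank = 1 < 4 unknowns, so there are infinitely many solutions.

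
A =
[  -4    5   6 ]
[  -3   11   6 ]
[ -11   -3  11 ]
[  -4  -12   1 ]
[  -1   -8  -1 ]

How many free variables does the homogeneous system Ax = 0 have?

0

Row reduce to echelon form.
R2 ← R2 − (3/4)·R1: [0, 29/4, 3/2]
R3 ← R3 − (11/4)·R1: [0, -67/4, -11/2]
R4 ← R4 − R1: [0, -17, -5]
R5 ← R5 − (1/4)·R1: [0, -37/4, -5/2]
R3 ← R3 + (67/29)·R2: [0, 0, -59/29]
R4 ← R4 + (68/29)·R2: [0, 0, -43/29]
R5 ← R5 + (37/29)·R2: [0, 0, -17/29]
R4 ← R4 − (43/59)·R3: [0, 0, 0]
R5 ← R5 − (17/59)·R3: [0, 0, 0]
3 nonzero rows, so rank(A) = 3.
A has 3 columns; by rank–nullity, nullity = 3 − 3 = 0.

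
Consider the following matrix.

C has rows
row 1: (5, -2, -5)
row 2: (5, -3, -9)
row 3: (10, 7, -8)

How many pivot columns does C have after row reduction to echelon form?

Row reduce to echelon form.
R2 ← R2 − R1: [0, -1, -4]
R3 ← R3 − (2)·R1: [0, 11, 2]
R3 ← R3 + (11)·R2: [0, 0, -42]
Echelon form has 3 nonzero rows, so rank(C) = 3.
Each nonzero row contributes one pivot column: 3 pivot columns.

3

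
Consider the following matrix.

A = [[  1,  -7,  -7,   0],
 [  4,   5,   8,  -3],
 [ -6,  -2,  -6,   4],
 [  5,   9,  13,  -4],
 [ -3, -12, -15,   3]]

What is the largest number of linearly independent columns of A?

2

Row reduce to echelon form.
R2 ← R2 − (4)·R1: [0, 33, 36, -3]
R3 ← R3 + (6)·R1: [0, -44, -48, 4]
R4 ← R4 − (5)·R1: [0, 44, 48, -4]
R5 ← R5 + (3)·R1: [0, -33, -36, 3]
R3 ← R3 + (4/3)·R2: [0, 0, 0, 0]
R4 ← R4 − (4/3)·R2: [0, 0, 0, 0]
R5 ← R5 + R2: [0, 0, 0, 0]
Echelon form has 2 nonzero rows, so rank(A) = 2.
The rank gives the maximum number of linearly independent columns: 2.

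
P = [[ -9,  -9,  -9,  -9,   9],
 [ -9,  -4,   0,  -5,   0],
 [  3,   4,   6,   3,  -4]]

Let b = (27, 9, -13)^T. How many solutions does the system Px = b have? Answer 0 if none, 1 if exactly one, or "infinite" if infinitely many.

infinite

Row reduce the augmented matrix [P | b].
R2 ← R2 − R1: [0, 5, 9, 4, -9, -18]
R3 ← R3 + (1/3)·R1: [0, 1, 3, 0, -1, -4]
R3 ← R3 − (1/5)·R2: [0, 0, 6/5, -4/5, 4/5, -2/5]
The echelon form has 3 nonzero rows, and every pivot lies in the first 5 columns, so rank(P) = rank([P|b]) = 3.
The system is consistent.
rank = 3 < 5 unknowns, so there are infinitely many solutions.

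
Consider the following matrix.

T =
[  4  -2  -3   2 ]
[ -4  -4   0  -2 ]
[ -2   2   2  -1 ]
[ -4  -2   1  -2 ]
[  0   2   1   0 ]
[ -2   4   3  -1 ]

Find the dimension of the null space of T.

2

Row reduce to echelon form.
R2 ← R2 + R1: [0, -6, -3, 0]
R3 ← R3 + (1/2)·R1: [0, 1, 1/2, 0]
R4 ← R4 + R1: [0, -4, -2, 0]
R6 ← R6 + (1/2)·R1: [0, 3, 3/2, 0]
R3 ← R3 + (1/6)·R2: [0, 0, 0, 0]
R4 ← R4 − (2/3)·R2: [0, 0, 0, 0]
R5 ← R5 + (1/3)·R2: [0, 0, 0, 0]
R6 ← R6 + (1/2)·R2: [0, 0, 0, 0]
2 nonzero rows, so rank(T) = 2.
T has 4 columns; by rank–nullity, nullity = 4 − 2 = 2.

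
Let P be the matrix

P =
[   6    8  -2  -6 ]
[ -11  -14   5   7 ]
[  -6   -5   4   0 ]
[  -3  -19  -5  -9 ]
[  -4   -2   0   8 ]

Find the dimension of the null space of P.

Row reduce to echelon form.
R2 ← R2 + (11/6)·R1: [0, 2/3, 4/3, -4]
R3 ← R3 + R1: [0, 3, 2, -6]
R4 ← R4 + (1/2)·R1: [0, -15, -6, -12]
R5 ← R5 + (2/3)·R1: [0, 10/3, -4/3, 4]
R3 ← R3 − (9/2)·R2: [0, 0, -4, 12]
R4 ← R4 + (45/2)·R2: [0, 0, 24, -102]
R5 ← R5 − (5)·R2: [0, 0, -8, 24]
R4 ← R4 + (6)·R3: [0, 0, 0, -30]
R5 ← R5 − (2)·R3: [0, 0, 0, 0]
4 nonzero rows, so rank(P) = 4.
P has 4 columns; by rank–nullity, nullity = 4 − 4 = 0.

0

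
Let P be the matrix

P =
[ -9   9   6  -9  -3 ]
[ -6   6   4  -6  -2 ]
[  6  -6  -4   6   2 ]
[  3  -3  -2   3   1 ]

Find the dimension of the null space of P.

4

Row reduce to echelon form.
R2 ← R2 − (2/3)·R1: [0, 0, 0, 0, 0]
R3 ← R3 + (2/3)·R1: [0, 0, 0, 0, 0]
R4 ← R4 + (1/3)·R1: [0, 0, 0, 0, 0]
1 nonzero row, so rank(P) = 1.
P has 5 columns; by rank–nullity, nullity = 5 − 1 = 4.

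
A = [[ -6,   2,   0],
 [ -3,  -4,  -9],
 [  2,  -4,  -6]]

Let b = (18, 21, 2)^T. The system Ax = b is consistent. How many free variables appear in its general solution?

Row reduce the augmented matrix [A | b].
R2 ← R2 − (1/2)·R1: [0, -5, -9, 12]
R3 ← R3 + (1/3)·R1: [0, -10/3, -6, 8]
R3 ← R3 − (2/3)·R2: [0, 0, 0, 0]
The echelon form has 2 nonzero rows, and every pivot lies in the first 3 columns, so rank(A) = rank([A|b]) = 2.
The system is consistent.
Free variables = (unknowns) − (rank) = 3 − 2 = 1.

1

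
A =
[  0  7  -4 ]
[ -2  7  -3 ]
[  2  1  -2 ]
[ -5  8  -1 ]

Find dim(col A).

Row reduce to echelon form.
Swap R1 ↔ R2
R3 ← R3 + R1: [0, 8, -5]
R4 ← R4 − (5/2)·R1: [0, -19/2, 13/2]
R3 ← R3 − (8/7)·R2: [0, 0, -3/7]
R4 ← R4 + (19/14)·R2: [0, 0, 15/14]
R4 ← R4 + (5/2)·R3: [0, 0, 0]
Echelon form has 3 nonzero rows, so rank(A) = 3.
The column space has dimension equal to the rank: 3.

3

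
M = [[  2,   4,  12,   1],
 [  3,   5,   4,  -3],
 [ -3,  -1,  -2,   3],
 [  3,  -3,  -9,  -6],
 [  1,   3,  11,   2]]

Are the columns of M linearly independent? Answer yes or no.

Row reduce M to echelon form.
R2 ← R2 − (3/2)·R1: [0, -1, -14, -9/2]
R3 ← R3 + (3/2)·R1: [0, 5, 16, 9/2]
R4 ← R4 − (3/2)·R1: [0, -9, -27, -15/2]
R5 ← R5 − (1/2)·R1: [0, 1, 5, 3/2]
R3 ← R3 + (5)·R2: [0, 0, -54, -18]
R4 ← R4 − (9)·R2: [0, 0, 99, 33]
R5 ← R5 + R2: [0, 0, -9, -3]
R4 ← R4 + (11/6)·R3: [0, 0, 0, 0]
R5 ← R5 − (1/6)·R3: [0, 0, 0, 0]
3 pivots among 4 columns.
Only 3 < 4 pivot columns, so the columns are linearly dependent.

no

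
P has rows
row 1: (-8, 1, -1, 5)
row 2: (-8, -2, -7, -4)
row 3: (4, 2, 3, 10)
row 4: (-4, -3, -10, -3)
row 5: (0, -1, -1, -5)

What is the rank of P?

Row reduce to echelon form.
R2 ← R2 − R1: [0, -3, -6, -9]
R3 ← R3 + (1/2)·R1: [0, 5/2, 5/2, 25/2]
R4 ← R4 − (1/2)·R1: [0, -7/2, -19/2, -11/2]
R3 ← R3 + (5/6)·R2: [0, 0, -5/2, 5]
R4 ← R4 − (7/6)·R2: [0, 0, -5/2, 5]
R5 ← R5 − (1/3)·R2: [0, 0, 1, -2]
R4 ← R4 − R3: [0, 0, 0, 0]
R5 ← R5 + (2/5)·R3: [0, 0, 0, 0]
Echelon form has 3 nonzero rows, so rank(P) = 3.

3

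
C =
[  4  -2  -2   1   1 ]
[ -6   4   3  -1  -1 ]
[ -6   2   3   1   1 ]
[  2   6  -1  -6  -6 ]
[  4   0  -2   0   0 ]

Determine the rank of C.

Row reduce to echelon form.
R2 ← R2 + (3/2)·R1: [0, 1, 0, 1/2, 1/2]
R3 ← R3 + (3/2)·R1: [0, -1, 0, 5/2, 5/2]
R4 ← R4 − (1/2)·R1: [0, 7, 0, -13/2, -13/2]
R5 ← R5 − R1: [0, 2, 0, -1, -1]
R3 ← R3 + R2: [0, 0, 0, 3, 3]
R4 ← R4 − (7)·R2: [0, 0, 0, -10, -10]
R5 ← R5 − (2)·R2: [0, 0, 0, -2, -2]
R4 ← R4 + (10/3)·R3: [0, 0, 0, 0, 0]
R5 ← R5 + (2/3)·R3: [0, 0, 0, 0, 0]
Echelon form has 3 nonzero rows, so rank(C) = 3.

3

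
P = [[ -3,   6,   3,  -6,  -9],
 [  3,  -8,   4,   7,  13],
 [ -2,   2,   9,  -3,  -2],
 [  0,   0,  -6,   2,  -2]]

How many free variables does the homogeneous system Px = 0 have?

2

Row reduce to echelon form.
R2 ← R2 + R1: [0, -2, 7, 1, 4]
R3 ← R3 − (2/3)·R1: [0, -2, 7, 1, 4]
R3 ← R3 − R2: [0, 0, 0, 0, 0]
Swap R3 ↔ R4
3 nonzero rows, so rank(P) = 3.
P has 5 columns; by rank–nullity, nullity = 5 − 3 = 2.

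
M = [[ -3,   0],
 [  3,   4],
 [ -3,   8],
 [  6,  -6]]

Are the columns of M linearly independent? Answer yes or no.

Row reduce M to echelon form.
R2 ← R2 + R1: [0, 4]
R3 ← R3 − R1: [0, 8]
R4 ← R4 + (2)·R1: [0, -6]
R3 ← R3 − (2)·R2: [0, 0]
R4 ← R4 + (3/2)·R2: [0, 0]
2 pivots among 2 columns.
Every column is a pivot column, so the columns are linearly independent.

yes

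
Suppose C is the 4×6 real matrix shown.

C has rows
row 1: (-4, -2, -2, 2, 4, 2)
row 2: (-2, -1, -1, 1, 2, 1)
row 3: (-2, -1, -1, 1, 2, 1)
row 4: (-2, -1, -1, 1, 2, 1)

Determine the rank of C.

1

Row reduce to echelon form.
R2 ← R2 − (1/2)·R1: [0, 0, 0, 0, 0, 0]
R3 ← R3 − (1/2)·R1: [0, 0, 0, 0, 0, 0]
R4 ← R4 − (1/2)·R1: [0, 0, 0, 0, 0, 0]
Echelon form has 1 nonzero row, so rank(C) = 1.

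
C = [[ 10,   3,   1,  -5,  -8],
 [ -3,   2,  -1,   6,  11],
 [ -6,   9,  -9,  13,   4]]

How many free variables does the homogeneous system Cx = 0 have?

Row reduce to echelon form.
R2 ← R2 + (3/10)·R1: [0, 29/10, -7/10, 9/2, 43/5]
R3 ← R3 + (3/5)·R1: [0, 54/5, -42/5, 10, -4/5]
R3 ← R3 − (108/29)·R2: [0, 0, -168/29, -196/29, -952/29]
3 nonzero rows, so rank(C) = 3.
C has 5 columns; by rank–nullity, nullity = 5 − 3 = 2.

2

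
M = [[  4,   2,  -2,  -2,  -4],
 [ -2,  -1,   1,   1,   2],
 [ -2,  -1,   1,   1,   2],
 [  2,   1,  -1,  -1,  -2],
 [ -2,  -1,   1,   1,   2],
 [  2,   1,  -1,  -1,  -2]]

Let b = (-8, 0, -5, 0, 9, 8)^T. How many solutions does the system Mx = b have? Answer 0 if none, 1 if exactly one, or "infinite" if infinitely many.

Row reduce the augmented matrix [M | b].
R2 ← R2 + (1/2)·R1: [0, 0, 0, 0, 0, -4]
R3 ← R3 + (1/2)·R1: [0, 0, 0, 0, 0, -9]
R4 ← R4 − (1/2)·R1: [0, 0, 0, 0, 0, 4]
R5 ← R5 + (1/2)·R1: [0, 0, 0, 0, 0, 5]
R6 ← R6 − (1/2)·R1: [0, 0, 0, 0, 0, 12]
R3 ← R3 − (9/4)·R2: [0, 0, 0, 0, 0, 0]
R4 ← R4 + R2: [0, 0, 0, 0, 0, 0]
R5 ← R5 + (5/4)·R2: [0, 0, 0, 0, 0, 0]
R6 ← R6 + (3)·R2: [0, 0, 0, 0, 0, 0]
The echelon form has 2 nonzero rows; the last pivot sits in the augmented column, so rank(M) = 1 but rank([M|b]) = 2.
Since the ranks differ, the system is inconsistent.
It has no solutions.

0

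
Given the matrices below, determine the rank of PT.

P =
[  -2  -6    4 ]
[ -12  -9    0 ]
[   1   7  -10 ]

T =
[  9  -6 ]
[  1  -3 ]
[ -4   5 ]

2

First compute PT:
[[-40,  50],
 [-117,  99],
 [ 56, -77]]
Now row reduce the product.
R2 ← R2 − (117/40)·R1: [0, -189/4]
R3 ← R3 + (7/5)·R1: [0, -7]
R3 ← R3 − (4/27)·R2: [0, 0]
2 nonzero rows, so rank(PT) = 2.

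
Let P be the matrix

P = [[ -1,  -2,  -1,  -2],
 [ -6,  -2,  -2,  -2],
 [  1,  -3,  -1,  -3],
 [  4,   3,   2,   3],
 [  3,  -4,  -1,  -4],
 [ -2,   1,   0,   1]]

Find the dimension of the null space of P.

2

Row reduce to echelon form.
R2 ← R2 − (6)·R1: [0, 10, 4, 10]
R3 ← R3 + R1: [0, -5, -2, -5]
R4 ← R4 + (4)·R1: [0, -5, -2, -5]
R5 ← R5 + (3)·R1: [0, -10, -4, -10]
R6 ← R6 − (2)·R1: [0, 5, 2, 5]
R3 ← R3 + (1/2)·R2: [0, 0, 0, 0]
R4 ← R4 + (1/2)·R2: [0, 0, 0, 0]
R5 ← R5 + R2: [0, 0, 0, 0]
R6 ← R6 − (1/2)·R2: [0, 0, 0, 0]
2 nonzero rows, so rank(P) = 2.
P has 4 columns; by rank–nullity, nullity = 4 − 2 = 2.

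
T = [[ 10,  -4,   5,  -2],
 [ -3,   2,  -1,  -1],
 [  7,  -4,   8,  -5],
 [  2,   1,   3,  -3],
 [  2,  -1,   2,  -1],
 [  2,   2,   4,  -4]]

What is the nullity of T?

Row reduce to echelon form.
R2 ← R2 + (3/10)·R1: [0, 4/5, 1/2, -8/5]
R3 ← R3 − (7/10)·R1: [0, -6/5, 9/2, -18/5]
R4 ← R4 − (1/5)·R1: [0, 9/5, 2, -13/5]
R5 ← R5 − (1/5)·R1: [0, -1/5, 1, -3/5]
R6 ← R6 − (1/5)·R1: [0, 14/5, 3, -18/5]
R3 ← R3 + (3/2)·R2: [0, 0, 21/4, -6]
R4 ← R4 − (9/4)·R2: [0, 0, 7/8, 1]
R5 ← R5 + (1/4)·R2: [0, 0, 9/8, -1]
R6 ← R6 − (7/2)·R2: [0, 0, 5/4, 2]
R4 ← R4 − (1/6)·R3: [0, 0, 0, 2]
R5 ← R5 − (3/14)·R3: [0, 0, 0, 2/7]
R6 ← R6 − (5/21)·R3: [0, 0, 0, 24/7]
R5 ← R5 − (1/7)·R4: [0, 0, 0, 0]
R6 ← R6 − (12/7)·R4: [0, 0, 0, 0]
4 nonzero rows, so rank(T) = 4.
T has 4 columns; by rank–nullity, nullity = 4 − 4 = 0.

0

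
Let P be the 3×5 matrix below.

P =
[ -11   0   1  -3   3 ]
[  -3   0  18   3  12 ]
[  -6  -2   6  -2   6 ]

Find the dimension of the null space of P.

Row reduce to echelon form.
R2 ← R2 − (3/11)·R1: [0, 0, 195/11, 42/11, 123/11]
R3 ← R3 − (6/11)·R1: [0, -2, 60/11, -4/11, 48/11]
Swap R2 ↔ R3
3 nonzero rows, so rank(P) = 3.
P has 5 columns; by rank–nullity, nullity = 5 − 3 = 2.

2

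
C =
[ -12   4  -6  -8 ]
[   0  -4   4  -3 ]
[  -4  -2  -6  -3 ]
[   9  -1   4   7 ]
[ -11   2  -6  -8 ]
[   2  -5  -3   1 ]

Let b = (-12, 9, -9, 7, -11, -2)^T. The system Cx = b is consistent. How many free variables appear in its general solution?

0

Row reduce the augmented matrix [C | b].
R3 ← R3 − (1/3)·R1: [0, -10/3, -4, -1/3, -5]
R4 ← R4 + (3/4)·R1: [0, 2, -1/2, 1, -2]
R5 ← R5 − (11/12)·R1: [0, -5/3, -1/2, -2/3, 0]
R6 ← R6 + (1/6)·R1: [0, -13/3, -4, -1/3, -4]
R3 ← R3 − (5/6)·R2: [0, 0, -22/3, 13/6, -25/2]
R4 ← R4 + (1/2)·R2: [0, 0, 3/2, -1/2, 5/2]
R5 ← R5 − (5/12)·R2: [0, 0, -13/6, 7/12, -15/4]
R6 ← R6 − (13/12)·R2: [0, 0, -25/3, 35/12, -55/4]
R4 ← R4 + (9/44)·R3: [0, 0, 0, -5/88, -5/88]
R5 ← R5 − (13/44)·R3: [0, 0, 0, -5/88, -5/88]
R6 ← R6 − (25/22)·R3: [0, 0, 0, 5/11, 5/11]
R5 ← R5 − R4: [0, 0, 0, 0, 0]
R6 ← R6 + (8)·R4: [0, 0, 0, 0, 0]
The echelon form has 4 nonzero rows, and every pivot lies in the first 4 columns, so rank(C) = rank([C|b]) = 4.
The system is consistent.
Free variables = (unknowns) − (rank) = 4 − 4 = 0.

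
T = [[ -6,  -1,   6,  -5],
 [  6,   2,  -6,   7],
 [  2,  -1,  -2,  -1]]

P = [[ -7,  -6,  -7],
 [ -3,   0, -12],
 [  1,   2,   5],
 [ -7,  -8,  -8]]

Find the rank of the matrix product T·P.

First compute TP:
[[ 86,  88, 124],
 [-103, -104, -152],
 [ -6,  -8,  -4]]
Now row reduce the product.
R2 ← R2 + (103/86)·R1: [0, 60/43, -150/43]
R3 ← R3 + (3/43)·R1: [0, -80/43, 200/43]
R3 ← R3 + (4/3)·R2: [0, 0, 0]
2 nonzero rows, so rank(TP) = 2.

2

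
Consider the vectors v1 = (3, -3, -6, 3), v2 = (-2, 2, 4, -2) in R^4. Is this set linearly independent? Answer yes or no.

Form the matrix with these vectors as rows and row reduce.
R2 ← R2 + (2/3)·R1: [0, 0, 0, 0]
1 nonzero row, so the 2 vectors span a space of dimension 1.
Since 1 < 2, the vectors are linearly dependent.

no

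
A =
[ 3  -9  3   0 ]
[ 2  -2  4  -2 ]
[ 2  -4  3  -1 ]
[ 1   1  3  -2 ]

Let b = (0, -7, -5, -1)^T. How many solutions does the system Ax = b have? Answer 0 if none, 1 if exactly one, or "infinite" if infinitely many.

Row reduce the augmented matrix [A | b].
R2 ← R2 − (2/3)·R1: [0, 4, 2, -2, -7]
R3 ← R3 − (2/3)·R1: [0, 2, 1, -1, -5]
R4 ← R4 − (1/3)·R1: [0, 4, 2, -2, -1]
R3 ← R3 − (1/2)·R2: [0, 0, 0, 0, -3/2]
R4 ← R4 − R2: [0, 0, 0, 0, 6]
R4 ← R4 + (4)·R3: [0, 0, 0, 0, 0]
The echelon form has 3 nonzero rows; the last pivot sits in the augmented column, so rank(A) = 2 but rank([A|b]) = 3.
Since the ranks differ, the system is inconsistent.
It has no solutions.

0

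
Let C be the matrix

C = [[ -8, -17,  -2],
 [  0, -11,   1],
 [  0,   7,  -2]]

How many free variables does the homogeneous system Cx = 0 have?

0

Row reduce to echelon form.
R3 ← R3 + (7/11)·R2: [0, 0, -15/11]
3 nonzero rows, so rank(C) = 3.
C has 3 columns; by rank–nullity, nullity = 3 − 3 = 0.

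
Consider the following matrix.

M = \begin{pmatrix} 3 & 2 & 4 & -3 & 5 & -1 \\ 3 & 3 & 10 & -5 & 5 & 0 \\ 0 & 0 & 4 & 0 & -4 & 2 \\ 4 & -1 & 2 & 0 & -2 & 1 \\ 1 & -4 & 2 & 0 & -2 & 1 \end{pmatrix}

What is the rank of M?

4

Row reduce to echelon form.
R2 ← R2 − R1: [0, 1, 6, -2, 0, 1]
R4 ← R4 − (4/3)·R1: [0, -11/3, -10/3, 4, -26/3, 7/3]
R5 ← R5 − (1/3)·R1: [0, -14/3, 2/3, 1, -11/3, 4/3]
R4 ← R4 + (11/3)·R2: [0, 0, 56/3, -10/3, -26/3, 6]
R5 ← R5 + (14/3)·R2: [0, 0, 86/3, -25/3, -11/3, 6]
R4 ← R4 − (14/3)·R3: [0, 0, 0, -10/3, 10, -10/3]
R5 ← R5 − (43/6)·R3: [0, 0, 0, -25/3, 25, -25/3]
R5 ← R5 − (5/2)·R4: [0, 0, 0, 0, 0, 0]
Echelon form has 4 nonzero rows, so rank(M) = 4.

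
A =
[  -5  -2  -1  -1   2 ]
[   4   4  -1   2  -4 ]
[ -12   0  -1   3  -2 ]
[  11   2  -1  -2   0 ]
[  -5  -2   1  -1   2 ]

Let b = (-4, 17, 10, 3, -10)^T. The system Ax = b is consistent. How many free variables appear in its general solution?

1

Row reduce the augmented matrix [A | b].
R2 ← R2 + (4/5)·R1: [0, 12/5, -9/5, 6/5, -12/5, 69/5]
R3 ← R3 − (12/5)·R1: [0, 24/5, 7/5, 27/5, -34/5, 98/5]
R4 ← R4 + (11/5)·R1: [0, -12/5, -16/5, -21/5, 22/5, -29/5]
R5 ← R5 − R1: [0, 0, 2, 0, 0, -6]
R3 ← R3 − (2)·R2: [0, 0, 5, 3, -2, -8]
R4 ← R4 + R2: [0, 0, -5, -3, 2, 8]
R4 ← R4 + R3: [0, 0, 0, 0, 0, 0]
R5 ← R5 − (2/5)·R3: [0, 0, 0, -6/5, 4/5, -14/5]
Swap R4 ↔ R5
The echelon form has 4 nonzero rows, and every pivot lies in the first 5 columns, so rank(A) = rank([A|b]) = 4.
The system is consistent.
Free variables = (unknowns) − (rank) = 5 − 4 = 1.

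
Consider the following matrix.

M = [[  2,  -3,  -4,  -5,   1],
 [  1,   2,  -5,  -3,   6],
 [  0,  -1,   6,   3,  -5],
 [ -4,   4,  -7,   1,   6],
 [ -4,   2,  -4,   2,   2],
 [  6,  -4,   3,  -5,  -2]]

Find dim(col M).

3

Row reduce to echelon form.
R2 ← R2 − (1/2)·R1: [0, 7/2, -3, -1/2, 11/2]
R4 ← R4 + (2)·R1: [0, -2, -15, -9, 8]
R5 ← R5 + (2)·R1: [0, -4, -12, -8, 4]
R6 ← R6 − (3)·R1: [0, 5, 15, 10, -5]
R3 ← R3 + (2/7)·R2: [0, 0, 36/7, 20/7, -24/7]
R4 ← R4 + (4/7)·R2: [0, 0, -117/7, -65/7, 78/7]
R5 ← R5 + (8/7)·R2: [0, 0, -108/7, -60/7, 72/7]
R6 ← R6 − (10/7)·R2: [0, 0, 135/7, 75/7, -90/7]
R4 ← R4 + (13/4)·R3: [0, 0, 0, 0, 0]
R5 ← R5 + (3)·R3: [0, 0, 0, 0, 0]
R6 ← R6 − (15/4)·R3: [0, 0, 0, 0, 0]
Echelon form has 3 nonzero rows, so rank(M) = 3.
The column space has dimension equal to the rank: 3.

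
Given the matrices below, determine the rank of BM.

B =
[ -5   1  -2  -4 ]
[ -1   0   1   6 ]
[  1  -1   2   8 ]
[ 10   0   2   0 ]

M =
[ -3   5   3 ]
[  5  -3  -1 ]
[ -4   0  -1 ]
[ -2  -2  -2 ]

First compute BM:
[[ 36, -20,  -6],
 [-13, -17, -16],
 [-32,  -8, -14],
 [-38,  50,  28]]
Now row reduce the product.
R2 ← R2 + (13/36)·R1: [0, -218/9, -109/6]
R3 ← R3 + (8/9)·R1: [0, -232/9, -58/3]
R4 ← R4 + (19/18)·R1: [0, 260/9, 65/3]
R3 ← R3 − (116/109)·R2: [0, 0, 0]
R4 ← R4 + (130/109)·R2: [0, 0, 0]
2 nonzero rows, so rank(BM) = 2.

2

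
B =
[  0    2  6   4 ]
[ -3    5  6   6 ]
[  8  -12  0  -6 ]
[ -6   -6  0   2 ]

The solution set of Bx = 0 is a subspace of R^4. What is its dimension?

Row reduce to echelon form.
Swap R1 ↔ R2
R3 ← R3 + (8/3)·R1: [0, 4/3, 16, 10]
R4 ← R4 − (2)·R1: [0, -16, -12, -10]
R3 ← R3 − (2/3)·R2: [0, 0, 12, 22/3]
R4 ← R4 + (8)·R2: [0, 0, 36, 22]
R4 ← R4 − (3)·R3: [0, 0, 0, 0]
3 nonzero rows, so rank(B) = 3.
B has 4 columns; by rank–nullity, nullity = 4 − 3 = 1.

1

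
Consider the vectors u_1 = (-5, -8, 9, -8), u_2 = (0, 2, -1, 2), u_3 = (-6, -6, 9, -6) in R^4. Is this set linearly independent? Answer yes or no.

Form the matrix with these vectors as rows and row reduce.
R3 ← R3 − (6/5)·R1: [0, 18/5, -9/5, 18/5]
R3 ← R3 − (9/5)·R2: [0, 0, 0, 0]
2 nonzero rows, so the 3 vectors span a space of dimension 2.
Since 2 < 3, the vectors are linearly dependent.

no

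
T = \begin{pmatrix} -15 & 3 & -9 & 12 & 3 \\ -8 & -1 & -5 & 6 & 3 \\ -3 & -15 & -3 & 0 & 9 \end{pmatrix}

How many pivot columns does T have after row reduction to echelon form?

Row reduce to echelon form.
R2 ← R2 − (8/15)·R1: [0, -13/5, -1/5, -2/5, 7/5]
R3 ← R3 − (1/5)·R1: [0, -78/5, -6/5, -12/5, 42/5]
R3 ← R3 − (6)·R2: [0, 0, 0, 0, 0]
Echelon form has 2 nonzero rows, so rank(T) = 2.
Each nonzero row contributes one pivot column: 2 pivot columns.

2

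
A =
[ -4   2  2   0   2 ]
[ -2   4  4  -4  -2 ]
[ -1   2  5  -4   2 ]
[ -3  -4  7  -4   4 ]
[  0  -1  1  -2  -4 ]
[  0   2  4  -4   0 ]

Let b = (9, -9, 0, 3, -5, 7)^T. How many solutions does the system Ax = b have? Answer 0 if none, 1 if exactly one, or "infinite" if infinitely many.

0

Row reduce the augmented matrix [A | b].
R2 ← R2 − (1/2)·R1: [0, 3, 3, -4, -3, -27/2]
R3 ← R3 − (1/4)·R1: [0, 3/2, 9/2, -4, 3/2, -9/4]
R4 ← R4 − (3/4)·R1: [0, -11/2, 11/2, -4, 5/2, -15/4]
R3 ← R3 − (1/2)·R2: [0, 0, 3, -2, 3, 9/2]
R4 ← R4 + (11/6)·R2: [0, 0, 11, -34/3, -3, -57/2]
R5 ← R5 + (1/3)·R2: [0, 0, 2, -10/3, -5, -19/2]
R6 ← R6 − (2/3)·R2: [0, 0, 2, -4/3, 2, 16]
R4 ← R4 − (11/3)·R3: [0, 0, 0, -4, -14, -45]
R5 ← R5 − (2/3)·R3: [0, 0, 0, -2, -7, -25/2]
R6 ← R6 − (2/3)·R3: [0, 0, 0, 0, 0, 13]
R5 ← R5 − (1/2)·R4: [0, 0, 0, 0, 0, 10]
R6 ← R6 − (13/10)·R5: [0, 0, 0, 0, 0, 0]
The echelon form has 5 nonzero rows; the last pivot sits in the augmented column, so rank(A) = 4 but rank([A|b]) = 5.
Since the ranks differ, the system is inconsistent.
It has no solutions.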